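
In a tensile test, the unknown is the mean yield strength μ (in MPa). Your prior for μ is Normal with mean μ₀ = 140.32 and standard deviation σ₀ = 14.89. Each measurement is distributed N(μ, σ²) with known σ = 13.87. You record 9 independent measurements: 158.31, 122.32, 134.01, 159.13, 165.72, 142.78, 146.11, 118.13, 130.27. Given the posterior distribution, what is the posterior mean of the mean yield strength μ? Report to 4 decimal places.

For Normal data with known variance σ², a Normal(μ₀, σ₀²) prior on μ is conjugate. Posterior precision = 1/σ₀² + n/σ²; posterior mean is the precision-weighted average of μ₀ and x̄.
Σxᵢ = 158.31 + 122.32 + 134.01 + 159.13 + 165.72 + 142.78 + 146.11 + 118.13 + 130.27 = 1276.78, so n·x̄ = 1276.78.
σ₀² = 14.89² = 221.7121, σ² = 13.87² = 192.3769; σ² + n·σ₀² = 192.3769 + 9·221.7121 = 2187.7858.
Posterior mean = (μ₀/σ₀² + n·x̄/σ²)/(1/σ₀² + n/σ²) = (σ²·μ₀ + σ₀²·n·x̄)/(σ² + n·σ₀²) = (192.3769·140.32 + 221.7121·1276.78)/2187.7858 = 310071.901646/2187.7858 = 141.7286.

141.7286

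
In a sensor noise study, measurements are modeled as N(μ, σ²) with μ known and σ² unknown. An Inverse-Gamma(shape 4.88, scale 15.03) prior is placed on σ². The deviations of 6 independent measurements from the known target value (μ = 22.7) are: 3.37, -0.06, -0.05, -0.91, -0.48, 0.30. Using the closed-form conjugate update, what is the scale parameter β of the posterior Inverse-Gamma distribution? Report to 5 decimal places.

21.28575

With known mean μ and an Inverse-Gamma(α, β) prior on σ², the Normal likelihood is conjugate: posterior is Inv-Gamma(α + n/2, β + Σ(xᵢ−μ)²/2).
Σ(xᵢ−μ)² = (3.37)² + (-0.06)² + (-0.05)² + (-0.91)² + (-0.48)² + (0.30)² = 12.5115.
Posterior: Inv-Gamma(4.88 + 6/2, 15.03 + 12.5115/2) = Inv-Gamma(7.88, 21.28575).
Posterior β = 21.28575.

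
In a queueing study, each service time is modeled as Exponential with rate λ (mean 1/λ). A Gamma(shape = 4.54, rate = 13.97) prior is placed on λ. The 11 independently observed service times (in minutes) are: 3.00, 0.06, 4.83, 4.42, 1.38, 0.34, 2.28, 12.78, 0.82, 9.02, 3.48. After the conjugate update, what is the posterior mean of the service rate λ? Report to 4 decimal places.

0.2756

With a Gamma(shape α, rate β) prior on the exponential rate λ, the posterior after n observations with total T = Σxᵢ is Gamma(α+n, β+T).
Sum of observations T = 42.41 minutes; n = 11.
Posterior: Gamma(4.54+11, 13.97+42.41) = Gamma(15.54, 56.38).
Posterior mean of λ = α/β = 15.54/56.38 = 0.2756.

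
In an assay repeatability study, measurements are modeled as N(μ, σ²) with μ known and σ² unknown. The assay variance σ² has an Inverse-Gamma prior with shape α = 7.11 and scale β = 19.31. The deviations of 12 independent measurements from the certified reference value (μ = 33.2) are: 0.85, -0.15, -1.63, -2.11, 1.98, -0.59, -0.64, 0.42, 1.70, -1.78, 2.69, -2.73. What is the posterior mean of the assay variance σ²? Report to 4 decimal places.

With known mean μ and an Inverse-Gamma(α, β) prior on σ², the Normal likelihood is conjugate: posterior is Inv-Gamma(α + n/2, β + Σ(xᵢ−μ)²/2).
Σ(xᵢ−μ)² = (0.85)² + (-0.15)² + (-1.63)² + (-2.11)² + (1.98)² + (-0.59)² + (-0.64)² + (0.42)² + (1.70)² + (-1.78)² + (2.69)² + (-2.73)² = 33.4559.
Posterior: Inv-Gamma(7.11 + 12/2, 19.31 + 33.4559/2) = Inv-Gamma(13.11, 36.03795).
E[σ²|data] = β/(α−1) = 36.03795/12.11 = 2.9759.

2.9759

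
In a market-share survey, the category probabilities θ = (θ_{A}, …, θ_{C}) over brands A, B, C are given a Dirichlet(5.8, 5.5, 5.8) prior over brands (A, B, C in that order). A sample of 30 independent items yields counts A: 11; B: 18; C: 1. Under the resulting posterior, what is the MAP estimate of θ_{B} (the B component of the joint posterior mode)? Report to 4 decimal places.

The Dirichlet prior is conjugate to the Multinomial likelihood: each posterior αⱼ = prior αⱼ + observed count nⱼ.
Posterior concentration: (16.8, 23.5, 6.8), total = 47.1.
Joint mode component: (α_{B}−1)/(Σα−K) = 22.5/44.1 = 0.5102.

0.5102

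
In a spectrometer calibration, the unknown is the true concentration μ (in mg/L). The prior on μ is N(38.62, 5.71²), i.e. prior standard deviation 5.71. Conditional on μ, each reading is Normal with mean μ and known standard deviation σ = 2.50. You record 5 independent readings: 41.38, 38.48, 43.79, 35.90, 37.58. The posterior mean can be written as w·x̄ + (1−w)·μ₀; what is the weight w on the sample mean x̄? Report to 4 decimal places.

For Normal data with known variance σ², a Normal(μ₀, σ₀²) prior on μ is conjugate. Posterior precision = 1/σ₀² + n/σ²; posterior mean is the precision-weighted average of μ₀ and x̄.
σ₀² = 5.71² = 32.6041, σ² = 2.50² = 6.25. Prior precision 1/σ₀² = 1/32.6041; data precision n/σ² = 5/6.25.
w = (n/σ²)/(1/σ₀² + n/σ²) = n·σ₀²/(σ² + n·σ₀²) = 5·32.6041/(6.25 + 5·32.6041) = 163.0205/169.2705 = 0.9631.

0.9631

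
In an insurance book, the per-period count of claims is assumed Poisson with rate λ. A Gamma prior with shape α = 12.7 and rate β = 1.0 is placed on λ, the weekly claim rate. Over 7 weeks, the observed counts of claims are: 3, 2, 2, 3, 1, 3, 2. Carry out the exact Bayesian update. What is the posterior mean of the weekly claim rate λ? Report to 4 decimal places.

3.5875

With a Gamma(shape α, rate β) prior, the Poisson likelihood is conjugate: the posterior is Gamma(α + ΣXᵢ, β + n).
Sum of counts S = 16 over n = 7 weeks.
Posterior: Gamma(α+S, β+n) = Gamma(12.7+16, 1.0+7) = Gamma(28.7, 8.0).
Posterior mean = α/β = 28.7/8.0 = 3.5875.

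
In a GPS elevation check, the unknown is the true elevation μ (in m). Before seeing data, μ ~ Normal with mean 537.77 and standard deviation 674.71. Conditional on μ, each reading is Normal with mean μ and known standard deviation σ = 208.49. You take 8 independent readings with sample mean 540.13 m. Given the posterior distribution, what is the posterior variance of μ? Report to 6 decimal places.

For Normal data with known variance σ², a Normal(μ₀, σ₀²) prior on μ is conjugate. Posterior precision = 1/σ₀² + n/σ²; posterior mean is the precision-weighted average of μ₀ and x̄.
σ₀² = 674.71² = 455233.5841, σ² = 208.49² = 43468.0801; σ² + n·σ₀² = 43468.0801 + 8·455233.5841 = 3685336.7529.
Posterior precision = 1/σ₀² + n/σ² = 1/455233.5841 + 8/43468.0801 = (σ² + n·σ₀²)/(σ₀²σ²) = 3685336.7529/(455233.5841·43468.0801); posterior variance σₙ² = σ₀²σ²/(σ² + n·σ₀²) = 455233.5841·43468.0801/3685336.7529 = 5369.422450.

5369.422450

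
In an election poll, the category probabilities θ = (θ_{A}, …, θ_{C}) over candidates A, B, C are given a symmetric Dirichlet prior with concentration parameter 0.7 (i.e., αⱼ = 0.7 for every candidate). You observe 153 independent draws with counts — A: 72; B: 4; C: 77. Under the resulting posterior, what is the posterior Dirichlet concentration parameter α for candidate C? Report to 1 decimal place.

The Dirichlet prior is conjugate to the Multinomial likelihood: each posterior αⱼ = prior αⱼ + observed count nⱼ.
Posterior concentration: (72.7, 4.7, 77.7), total = 155.1.
α_{C} = 0.7 + 77 = 77.7.

77.7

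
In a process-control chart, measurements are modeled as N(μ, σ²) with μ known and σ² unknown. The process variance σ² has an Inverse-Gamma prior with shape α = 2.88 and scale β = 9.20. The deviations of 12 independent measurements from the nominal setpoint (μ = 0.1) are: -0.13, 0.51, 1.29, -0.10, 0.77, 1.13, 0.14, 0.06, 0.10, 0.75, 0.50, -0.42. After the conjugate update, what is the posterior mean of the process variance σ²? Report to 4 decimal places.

1.4748

With known mean μ and an Inverse-Gamma(α, β) prior on σ², the Normal likelihood is conjugate: posterior is Inv-Gamma(α + n/2, β + Σ(xᵢ−μ)²/2).
Σ(xᵢ−μ)² = (-0.13)² + (0.51)² + (1.29)² + (-0.10)² + (0.77)² + (1.13)² + (0.14)² + (0.06)² + (0.10)² + (0.75)² + (0.50)² + (-0.42)² = 4.8430.
Posterior: Inv-Gamma(2.88 + 12/2, 9.20 + 4.8430/2) = Inv-Gamma(8.88, 11.62150).
E[σ²|data] = β/(α−1) = 11.62150/7.88 = 1.4748.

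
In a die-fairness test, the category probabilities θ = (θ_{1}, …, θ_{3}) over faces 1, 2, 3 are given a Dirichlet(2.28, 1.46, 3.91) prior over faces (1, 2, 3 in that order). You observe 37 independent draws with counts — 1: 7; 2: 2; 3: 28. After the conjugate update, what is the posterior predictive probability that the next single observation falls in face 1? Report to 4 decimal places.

The Dirichlet prior is conjugate to the Multinomial likelihood: each posterior αⱼ = prior αⱼ + observed count nⱼ.
Posterior concentration: (9.28, 3.46, 31.91), total = 44.65.
P(next = 1 | data) = α_{1}/Σα = 0.2078.

0.2078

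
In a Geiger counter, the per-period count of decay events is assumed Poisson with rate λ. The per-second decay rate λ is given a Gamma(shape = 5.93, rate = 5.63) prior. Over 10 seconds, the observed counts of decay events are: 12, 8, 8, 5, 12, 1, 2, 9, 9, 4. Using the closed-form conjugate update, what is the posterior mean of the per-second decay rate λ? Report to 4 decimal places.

With a Gamma(shape α, rate β) prior, the Poisson likelihood is conjugate: the posterior is Gamma(α + ΣXᵢ, β + n).
Sum of counts S = 70 over n = 10 seconds.
Posterior: Gamma(α+S, β+n) = Gamma(5.93+70, 5.63+10) = Gamma(75.93, 15.63).
Posterior mean = α/β = 75.93/15.63 = 4.8580.

4.8580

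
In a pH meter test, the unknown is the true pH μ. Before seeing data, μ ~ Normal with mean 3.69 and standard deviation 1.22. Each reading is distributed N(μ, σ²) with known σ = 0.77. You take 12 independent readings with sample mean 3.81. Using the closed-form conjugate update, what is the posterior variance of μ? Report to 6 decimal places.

0.047821

For Normal data with known variance σ², a Normal(μ₀, σ₀²) prior on μ is conjugate. Posterior precision = 1/σ₀² + n/σ²; posterior mean is the precision-weighted average of μ₀ and x̄.
σ₀² = 1.22² = 1.4884, σ² = 0.77² = 0.5929; σ² + n·σ₀² = 0.5929 + 12·1.4884 = 18.4537.
Posterior precision = 1/σ₀² + n/σ² = 1/1.4884 + 12/0.5929 = (σ² + n·σ₀²)/(σ₀²σ²) = 18.4537/(1.4884·0.5929); posterior variance σₙ² = σ₀²σ²/(σ² + n·σ₀²) = 1.4884·0.5929/18.4537 = 0.047821.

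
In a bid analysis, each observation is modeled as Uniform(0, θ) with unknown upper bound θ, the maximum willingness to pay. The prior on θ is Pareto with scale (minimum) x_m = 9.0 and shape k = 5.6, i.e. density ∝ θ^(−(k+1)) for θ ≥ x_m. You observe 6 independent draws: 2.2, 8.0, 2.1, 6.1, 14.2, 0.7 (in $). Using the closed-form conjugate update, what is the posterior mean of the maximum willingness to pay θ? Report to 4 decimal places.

A Pareto(scale x_m, shape k) prior on the upper bound θ of Uniform(0, θ) is conjugate: posterior is Pareto(max(x_m, max xᵢ), k + n).
Sample maximum = 14.2; prior scale x_m = 9.0 → posterior scale = max = 14.2.
Posterior shape = 5.6 + 6 = 11.6.
E[θ|data] = k·x_m/(k−1) = 11.6·14.2/10.6 = 15.5396.

15.5396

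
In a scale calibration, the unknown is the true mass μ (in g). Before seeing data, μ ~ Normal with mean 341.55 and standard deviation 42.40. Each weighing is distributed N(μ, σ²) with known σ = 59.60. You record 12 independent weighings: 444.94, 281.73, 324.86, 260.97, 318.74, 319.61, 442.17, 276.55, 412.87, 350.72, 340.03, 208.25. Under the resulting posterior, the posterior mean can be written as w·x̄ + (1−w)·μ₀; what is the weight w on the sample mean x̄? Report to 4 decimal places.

For Normal data with known variance σ², a Normal(μ₀, σ₀²) prior on μ is conjugate. Posterior precision = 1/σ₀² + n/σ²; posterior mean is the precision-weighted average of μ₀ and x̄.
σ₀² = 42.40² = 1797.76, σ² = 59.60² = 3552.16. Prior precision 1/σ₀² = 1/1797.76; data precision n/σ² = 12/3552.16.
w = (n/σ²)/(1/σ₀² + n/σ²) = n·σ₀²/(σ² + n·σ₀²) = 12·1797.76/(3552.16 + 12·1797.76) = 21573.12/25125.28 = 0.8586.

0.8586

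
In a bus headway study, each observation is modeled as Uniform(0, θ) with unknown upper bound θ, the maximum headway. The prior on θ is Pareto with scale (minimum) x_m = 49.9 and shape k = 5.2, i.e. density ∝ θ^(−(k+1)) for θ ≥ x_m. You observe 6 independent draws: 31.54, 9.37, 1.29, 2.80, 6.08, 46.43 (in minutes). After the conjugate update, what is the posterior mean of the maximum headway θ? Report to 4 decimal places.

A Pareto(scale x_m, shape k) prior on the upper bound θ of Uniform(0, θ) is conjugate: posterior is Pareto(max(x_m, max xᵢ), k + n).
Sample maximum = 46.43; prior scale x_m = 49.9 → posterior scale = max = 49.90.
Posterior shape = 5.2 + 6 = 11.2.
E[θ|data] = k·x_m/(k−1) = 11.2·49.90/10.2 = 54.7922.

54.7922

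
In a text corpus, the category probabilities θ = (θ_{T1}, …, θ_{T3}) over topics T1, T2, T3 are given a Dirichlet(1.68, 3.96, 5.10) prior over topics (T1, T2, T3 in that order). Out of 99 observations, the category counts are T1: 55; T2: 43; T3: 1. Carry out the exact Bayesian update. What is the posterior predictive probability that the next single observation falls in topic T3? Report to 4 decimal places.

0.0556

The Dirichlet prior is conjugate to the Multinomial likelihood: each posterior αⱼ = prior αⱼ + observed count nⱼ.
Posterior concentration: (56.68, 46.96, 6.10), total = 109.74.
P(next = T3 | data) = α_{T3}/Σα = 0.0556.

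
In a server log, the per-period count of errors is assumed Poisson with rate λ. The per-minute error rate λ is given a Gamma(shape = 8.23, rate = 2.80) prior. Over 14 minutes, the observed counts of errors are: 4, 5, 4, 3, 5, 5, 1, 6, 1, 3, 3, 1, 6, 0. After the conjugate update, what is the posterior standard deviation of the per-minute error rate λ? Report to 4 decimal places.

0.4424

With a Gamma(shape α, rate β) prior, the Poisson likelihood is conjugate: the posterior is Gamma(α + ΣXᵢ, β + n).
Sum of counts S = 47 over n = 14 minutes.
Posterior: Gamma(α+S, β+n) = Gamma(8.23+47, 2.80+14) = Gamma(55.23, 16.80).
SD = √α/β = √55.23/16.80 = 0.4424.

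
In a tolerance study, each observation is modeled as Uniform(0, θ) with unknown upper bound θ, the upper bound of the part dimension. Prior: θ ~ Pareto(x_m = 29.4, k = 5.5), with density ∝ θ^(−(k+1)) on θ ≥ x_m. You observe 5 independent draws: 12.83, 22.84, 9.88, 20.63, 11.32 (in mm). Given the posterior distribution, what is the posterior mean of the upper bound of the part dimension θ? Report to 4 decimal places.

A Pareto(scale x_m, shape k) prior on the upper bound θ of Uniform(0, θ) is conjugate: posterior is Pareto(max(x_m, max xᵢ), k + n).
Sample maximum = 22.84; prior scale x_m = 29.4 → posterior scale = max = 29.40.
Posterior shape = 5.5 + 5 = 10.5.
E[θ|data] = k·x_m/(k−1) = 10.5·29.40/9.5 = 32.4947.

32.4947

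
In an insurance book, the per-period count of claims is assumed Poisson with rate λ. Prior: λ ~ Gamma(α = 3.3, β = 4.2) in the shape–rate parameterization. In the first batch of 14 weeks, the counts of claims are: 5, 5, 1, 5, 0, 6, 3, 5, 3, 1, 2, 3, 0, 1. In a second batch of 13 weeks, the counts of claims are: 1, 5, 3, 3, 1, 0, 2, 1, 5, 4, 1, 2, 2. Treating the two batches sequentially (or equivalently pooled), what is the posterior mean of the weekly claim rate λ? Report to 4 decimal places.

2.3494

With a Gamma(shape α, rate β) prior, the Poisson likelihood is conjugate: the posterior is Gamma(α + ΣXᵢ, β + n).
Batch 1: sum of counts S = 40 over n = 14 weeks.
After batch 1: Gamma(α+S, β+n) = Gamma(3.3+40, 4.2+14) = Gamma(43.3, 18.2).
Batch 2: sum of counts S = 30 over n = 13 weeks.
After batch 2: Gamma(α+S, β+n) = Gamma(43.3+30, 18.2+13) = Gamma(73.3, 31.2).
Posterior mean = α/β = 73.3/31.2 = 2.3494.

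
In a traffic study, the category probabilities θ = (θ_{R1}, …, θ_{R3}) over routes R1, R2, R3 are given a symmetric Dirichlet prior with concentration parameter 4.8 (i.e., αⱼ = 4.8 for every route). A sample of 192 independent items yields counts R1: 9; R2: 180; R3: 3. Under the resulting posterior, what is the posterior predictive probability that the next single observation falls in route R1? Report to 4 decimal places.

0.0669

The Dirichlet prior is conjugate to the Multinomial likelihood: each posterior αⱼ = prior αⱼ + observed count nⱼ.
Posterior concentration: (13.8, 184.8, 7.8), total = 206.4.
P(next = R1 | data) = α_{R1}/Σα = 0.0669.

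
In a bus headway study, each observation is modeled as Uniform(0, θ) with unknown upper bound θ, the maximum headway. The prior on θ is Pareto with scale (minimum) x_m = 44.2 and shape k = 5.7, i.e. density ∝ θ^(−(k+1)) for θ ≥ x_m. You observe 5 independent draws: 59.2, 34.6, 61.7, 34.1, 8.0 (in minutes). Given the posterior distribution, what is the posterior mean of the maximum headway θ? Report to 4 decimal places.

A Pareto(scale x_m, shape k) prior on the upper bound θ of Uniform(0, θ) is conjugate: posterior is Pareto(max(x_m, max xᵢ), k + n).
Sample maximum = 61.7; prior scale x_m = 44.2 → posterior scale = max = 61.7.
Posterior shape = 5.7 + 5 = 10.7.
E[θ|data] = k·x_m/(k−1) = 10.7·61.7/9.7 = 68.0608.

68.0608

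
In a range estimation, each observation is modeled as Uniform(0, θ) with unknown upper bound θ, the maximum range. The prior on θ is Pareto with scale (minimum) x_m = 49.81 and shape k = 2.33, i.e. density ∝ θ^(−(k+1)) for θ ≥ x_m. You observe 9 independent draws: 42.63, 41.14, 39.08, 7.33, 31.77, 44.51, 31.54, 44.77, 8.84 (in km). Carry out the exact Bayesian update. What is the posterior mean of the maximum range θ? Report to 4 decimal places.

54.6319

A Pareto(scale x_m, shape k) prior on the upper bound θ of Uniform(0, θ) is conjugate: posterior is Pareto(max(x_m, max xᵢ), k + n).
Sample maximum = 44.77; prior scale x_m = 49.81 → posterior scale = max = 49.81.
Posterior shape = 2.33 + 9 = 11.33.
E[θ|data] = k·x_m/(k−1) = 11.33·49.81/10.33 = 54.6319.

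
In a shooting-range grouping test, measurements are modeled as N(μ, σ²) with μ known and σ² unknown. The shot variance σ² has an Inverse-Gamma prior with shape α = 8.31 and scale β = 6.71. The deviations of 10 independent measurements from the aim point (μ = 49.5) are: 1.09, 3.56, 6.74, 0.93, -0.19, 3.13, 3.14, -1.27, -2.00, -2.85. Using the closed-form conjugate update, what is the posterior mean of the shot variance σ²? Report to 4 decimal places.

With known mean μ and an Inverse-Gamma(α, β) prior on σ², the Normal likelihood is conjugate: posterior is Inv-Gamma(α + n/2, β + Σ(xᵢ−μ)²/2).
Σ(xᵢ−μ)² = (1.09)² + (3.56)² + (6.74)² + (0.93)² + (-0.19)² + (3.13)² + (3.14)² + (-1.27)² + (-2.00)² + (-2.85)² = 93.5822.
Posterior: Inv-Gamma(8.31 + 10/2, 6.71 + 93.5822/2) = Inv-Gamma(13.31, 53.50110).
E[σ²|data] = β/(α−1) = 53.50110/12.31 = 4.3461.

4.3461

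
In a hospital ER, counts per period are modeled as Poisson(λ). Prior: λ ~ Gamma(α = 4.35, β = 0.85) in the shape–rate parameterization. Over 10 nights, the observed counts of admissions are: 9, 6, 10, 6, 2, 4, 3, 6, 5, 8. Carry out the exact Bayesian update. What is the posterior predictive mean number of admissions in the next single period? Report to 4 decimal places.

With a Gamma(shape α, rate β) prior, the Poisson likelihood is conjugate: the posterior is Gamma(α + ΣXᵢ, β + n).
Sum of counts S = 59 over n = 10 nights.
Posterior: Gamma(α+S, β+n) = Gamma(4.35+59, 0.85+10) = Gamma(63.35, 10.85).
The predictive distribution for one future period is NegBinom with mean α/β = 5.8387.

5.8387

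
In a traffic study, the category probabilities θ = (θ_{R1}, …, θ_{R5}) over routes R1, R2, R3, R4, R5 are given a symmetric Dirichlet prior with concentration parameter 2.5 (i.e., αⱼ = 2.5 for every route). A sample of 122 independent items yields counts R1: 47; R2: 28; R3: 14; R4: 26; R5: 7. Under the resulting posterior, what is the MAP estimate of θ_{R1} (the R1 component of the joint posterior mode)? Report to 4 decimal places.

The Dirichlet prior is conjugate to the Multinomial likelihood: each posterior αⱼ = prior αⱼ + observed count nⱼ.
Posterior concentration: (49.5, 30.5, 16.5, 28.5, 9.5), total = 134.5.
Joint mode component: (α_{R1}−1)/(Σα−K) = 48.5/129.5 = 0.3745.

0.3745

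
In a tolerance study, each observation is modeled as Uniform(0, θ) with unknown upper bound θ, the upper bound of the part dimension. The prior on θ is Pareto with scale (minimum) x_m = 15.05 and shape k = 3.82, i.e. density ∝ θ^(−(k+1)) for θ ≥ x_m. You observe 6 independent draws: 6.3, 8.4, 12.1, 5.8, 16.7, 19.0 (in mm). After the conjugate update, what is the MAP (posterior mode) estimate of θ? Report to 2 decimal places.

A Pareto(scale x_m, shape k) prior on the upper bound θ of Uniform(0, θ) is conjugate: posterior is Pareto(max(x_m, max xᵢ), k + n).
Sample maximum = 19.0; prior scale x_m = 15.05 → posterior scale = max = 19.00.
Posterior shape = 3.82 + 6 = 9.82.
The Pareto density is decreasing on [x_m, ∞), so the mode is x_m = 19.00.

19.00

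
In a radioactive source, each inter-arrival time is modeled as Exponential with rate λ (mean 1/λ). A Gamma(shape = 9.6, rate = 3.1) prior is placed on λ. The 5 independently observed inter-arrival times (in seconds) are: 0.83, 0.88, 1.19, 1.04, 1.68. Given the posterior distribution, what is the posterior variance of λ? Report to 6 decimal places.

With a Gamma(shape α, rate β) prior on the exponential rate λ, the posterior after n observations with total T = Σxᵢ is Gamma(α+n, β+T).
Sum of observations T = 5.62 seconds; n = 5.
Posterior: Gamma(9.6+5, 3.1+5.62) = Gamma(14.6, 8.72).
Var = α/β² = 0.192008.

0.192008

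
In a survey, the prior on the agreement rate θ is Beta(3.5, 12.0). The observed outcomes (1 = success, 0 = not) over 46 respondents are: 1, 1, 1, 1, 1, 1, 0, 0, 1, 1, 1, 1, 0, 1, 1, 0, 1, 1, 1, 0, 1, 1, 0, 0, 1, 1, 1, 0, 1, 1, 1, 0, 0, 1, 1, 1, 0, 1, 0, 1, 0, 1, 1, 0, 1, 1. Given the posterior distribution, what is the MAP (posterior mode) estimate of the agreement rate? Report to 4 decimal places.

0.5798

The Beta prior is conjugate to a Binomial/Bernoulli likelihood; the update adds successes to α and failures to β.
Posterior: Beta(α+k, β+n−k) = Beta(3.5+32, 12.0+14) = Beta(35.5, 26.0).
Mode of Beta(a,b) for a,b>1 is (a−1)/(a+b−2) = 34.5/59.5 = 0.5798.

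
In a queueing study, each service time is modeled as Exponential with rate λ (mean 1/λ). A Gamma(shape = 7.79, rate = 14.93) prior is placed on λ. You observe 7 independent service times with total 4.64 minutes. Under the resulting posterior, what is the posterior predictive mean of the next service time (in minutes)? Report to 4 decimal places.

With a Gamma(shape α, rate β) prior on the exponential rate λ, the posterior after n observations with total T = Σxᵢ is Gamma(α+n, β+T).
Posterior: Gamma(7.79+7, 14.93+4.64) = Gamma(14.79, 19.57).
The predictive distribution for the next observation is Lomax; its mean is β/(α−1) = 19.57/13.79 = 1.4191.

1.4191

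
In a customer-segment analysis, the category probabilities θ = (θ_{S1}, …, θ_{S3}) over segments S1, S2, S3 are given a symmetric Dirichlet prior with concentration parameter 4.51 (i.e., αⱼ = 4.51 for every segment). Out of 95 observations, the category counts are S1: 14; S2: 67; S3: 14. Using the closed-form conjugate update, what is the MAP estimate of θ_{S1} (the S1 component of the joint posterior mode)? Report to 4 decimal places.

0.1659

The Dirichlet prior is conjugate to the Multinomial likelihood: each posterior αⱼ = prior αⱼ + observed count nⱼ.
Posterior concentration: (18.51, 71.51, 18.51), total = 108.53.
Joint mode component: (α_{S1}−1)/(Σα−K) = 17.51/105.53 = 0.1659.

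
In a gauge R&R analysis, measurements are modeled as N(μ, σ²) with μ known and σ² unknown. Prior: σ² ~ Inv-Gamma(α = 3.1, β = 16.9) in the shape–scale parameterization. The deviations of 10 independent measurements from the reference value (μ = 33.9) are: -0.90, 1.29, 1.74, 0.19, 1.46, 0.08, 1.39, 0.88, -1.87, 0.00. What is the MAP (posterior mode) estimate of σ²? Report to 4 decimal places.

2.6197

With known mean μ and an Inverse-Gamma(α, β) prior on σ², the Normal likelihood is conjugate: posterior is Inv-Gamma(α + n/2, β + Σ(xᵢ−μ)²/2).
Σ(xᵢ−μ)² = (-0.90)² + (1.29)² + (1.74)² + (0.19)² + (1.46)² + (0.08)² + (1.39)² + (0.88)² + (-1.87)² + (0.00)² = 13.8792.
Posterior: Inv-Gamma(3.1 + 10/2, 16.9 + 13.8792/2) = Inv-Gamma(8.10, 23.83960).
Mode = β/(α+1) = 23.83960/9.10 = 2.6197.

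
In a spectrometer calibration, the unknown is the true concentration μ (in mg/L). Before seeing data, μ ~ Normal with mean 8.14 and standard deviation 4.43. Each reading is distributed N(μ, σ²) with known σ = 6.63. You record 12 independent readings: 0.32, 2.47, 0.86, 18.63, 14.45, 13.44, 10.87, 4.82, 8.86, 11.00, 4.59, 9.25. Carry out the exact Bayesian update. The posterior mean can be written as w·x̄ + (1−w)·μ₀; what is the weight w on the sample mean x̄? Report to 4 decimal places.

For Normal data with known variance σ², a Normal(μ₀, σ₀²) prior on μ is conjugate. Posterior precision = 1/σ₀² + n/σ²; posterior mean is the precision-weighted average of μ₀ and x̄.
σ₀² = 4.43² = 19.6249, σ² = 6.63² = 43.9569. Prior precision 1/σ₀² = 1/19.6249; data precision n/σ² = 12/43.9569.
w = (n/σ²)/(1/σ₀² + n/σ²) = n·σ₀²/(σ² + n·σ₀²) = 12·19.6249/(43.9569 + 12·19.6249) = 235.4988/279.4557 = 0.8427.

0.8427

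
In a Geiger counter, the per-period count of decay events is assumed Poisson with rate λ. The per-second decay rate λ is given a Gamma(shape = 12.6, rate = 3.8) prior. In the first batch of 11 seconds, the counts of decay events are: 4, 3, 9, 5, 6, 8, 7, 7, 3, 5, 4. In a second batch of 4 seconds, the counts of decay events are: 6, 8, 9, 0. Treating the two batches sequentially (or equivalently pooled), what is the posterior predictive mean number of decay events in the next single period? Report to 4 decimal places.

5.1383

With a Gamma(shape α, rate β) prior, the Poisson likelihood is conjugate: the posterior is Gamma(α + ΣXᵢ, β + n).
Batch 1: sum of counts S = 61 over n = 11 seconds.
After batch 1: Gamma(α+S, β+n) = Gamma(12.6+61, 3.8+11) = Gamma(73.6, 14.8).
Batch 2: sum of counts S = 23 over n = 4 seconds.
After batch 2: Gamma(α+S, β+n) = Gamma(73.6+23, 14.8+4) = Gamma(96.6, 18.8).
The predictive distribution for one future period is NegBinom with mean α/β = 5.1383.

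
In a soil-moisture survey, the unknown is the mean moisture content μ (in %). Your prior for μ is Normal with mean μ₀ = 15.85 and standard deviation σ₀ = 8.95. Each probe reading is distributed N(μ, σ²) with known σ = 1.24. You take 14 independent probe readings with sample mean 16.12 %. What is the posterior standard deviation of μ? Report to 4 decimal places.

0.3312

For Normal data with known variance σ², a Normal(μ₀, σ₀²) prior on μ is conjugate. Posterior precision = 1/σ₀² + n/σ²; posterior mean is the precision-weighted average of μ₀ and x̄.
σ₀² = 8.95² = 80.1025, σ² = 1.24² = 1.5376; σ² + n·σ₀² = 1.5376 + 14·80.1025 = 1122.9726.
Posterior precision = 1/σ₀² + n/σ² = 1/80.1025 + 14/1.5376 = (σ² + n·σ₀²)/(σ₀²σ²) = 1122.9726/(80.1025·1.5376); posterior variance σₙ² = σ₀²σ²/(σ² + n·σ₀²) = 80.1025·1.5376/1122.9726 = 0.109678.
Posterior SD = √σₙ² = √(80.1025·1.5376/1122.9726) = 0.3312.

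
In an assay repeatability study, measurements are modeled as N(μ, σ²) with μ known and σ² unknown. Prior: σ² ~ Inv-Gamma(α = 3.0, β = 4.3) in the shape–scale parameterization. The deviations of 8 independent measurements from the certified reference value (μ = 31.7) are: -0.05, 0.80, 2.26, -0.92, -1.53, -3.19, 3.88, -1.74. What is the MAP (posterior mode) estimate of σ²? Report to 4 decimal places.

With known mean μ and an Inverse-Gamma(α, β) prior on σ², the Normal likelihood is conjugate: posterior is Inv-Gamma(α + n/2, β + Σ(xᵢ−μ)²/2).
Σ(xᵢ−μ)² = (-0.05)² + (0.80)² + (2.26)² + (-0.92)² + (-1.53)² + (-3.19)² + (3.88)² + (-1.74)² = 37.1955.
Posterior: Inv-Gamma(3.0 + 8/2, 4.3 + 37.1955/2) = Inv-Gamma(7.00, 22.89775).
Mode = β/(α+1) = 22.89775/8.00 = 2.8622.

2.8622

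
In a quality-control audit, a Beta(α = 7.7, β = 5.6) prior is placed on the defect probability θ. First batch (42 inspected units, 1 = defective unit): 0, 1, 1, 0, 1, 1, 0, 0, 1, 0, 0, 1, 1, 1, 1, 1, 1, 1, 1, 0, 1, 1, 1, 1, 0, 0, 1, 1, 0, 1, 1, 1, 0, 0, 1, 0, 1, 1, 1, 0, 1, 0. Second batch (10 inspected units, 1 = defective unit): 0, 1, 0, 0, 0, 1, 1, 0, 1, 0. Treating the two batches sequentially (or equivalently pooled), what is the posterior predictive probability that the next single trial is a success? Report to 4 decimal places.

The Beta prior is conjugate to a Binomial/Bernoulli likelihood; the update adds successes to α and failures to β.
After batch 1: Beta(7.7+27, 5.6+15) = Beta(34.7, 20.6).
After batch 2: Beta(34.7+4, 20.6+6) = Beta(38.7, 26.6).
For a single future Bernoulli trial, P(success | data) = α/(α+β) = 0.5926.

0.5926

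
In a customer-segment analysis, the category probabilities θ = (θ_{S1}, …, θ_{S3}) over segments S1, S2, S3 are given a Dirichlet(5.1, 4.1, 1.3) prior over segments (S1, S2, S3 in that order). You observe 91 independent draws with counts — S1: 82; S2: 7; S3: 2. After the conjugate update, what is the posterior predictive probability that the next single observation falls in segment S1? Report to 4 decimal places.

The Dirichlet prior is conjugate to the Multinomial likelihood: each posterior αⱼ = prior αⱼ + observed count nⱼ.
Posterior concentration: (87.1, 11.1, 3.3), total = 101.5.
P(next = S1 | data) = α_{S1}/Σα = 0.8581.

0.8581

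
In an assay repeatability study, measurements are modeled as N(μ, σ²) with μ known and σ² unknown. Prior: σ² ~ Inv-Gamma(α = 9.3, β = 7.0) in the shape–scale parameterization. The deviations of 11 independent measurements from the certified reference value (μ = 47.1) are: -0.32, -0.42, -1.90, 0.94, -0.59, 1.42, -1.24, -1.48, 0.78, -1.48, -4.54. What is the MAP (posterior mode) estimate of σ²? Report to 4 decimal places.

With known mean μ and an Inverse-Gamma(α, β) prior on σ², the Normal likelihood is conjugate: posterior is Inv-Gamma(α + n/2, β + Σ(xᵢ−μ)²/2).
Σ(xᵢ−μ)² = (-0.32)² + (-0.42)² + (-1.90)² + (0.94)² + (-0.59)² + (1.42)² + (-1.24)² + (-1.48)² + (0.78)² + (-1.48)² + (-4.54)² = 34.2753.
Posterior: Inv-Gamma(9.3 + 11/2, 7.0 + 34.2753/2) = Inv-Gamma(14.80, 24.13765).
Mode = β/(α+1) = 24.13765/15.80 = 1.5277.

1.5277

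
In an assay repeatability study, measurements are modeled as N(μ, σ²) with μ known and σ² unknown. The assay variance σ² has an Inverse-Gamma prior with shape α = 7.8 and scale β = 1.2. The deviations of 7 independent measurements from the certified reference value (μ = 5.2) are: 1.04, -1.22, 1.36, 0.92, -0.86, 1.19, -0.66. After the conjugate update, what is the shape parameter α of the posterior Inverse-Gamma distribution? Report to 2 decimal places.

With known mean μ and an Inverse-Gamma(α, β) prior on σ², the Normal likelihood is conjugate: posterior is Inv-Gamma(α + n/2, β + Σ(xᵢ−μ)²/2).
Σ(xᵢ−μ)² = (1.04)² + (-1.22)² + (1.36)² + (0.92)² + (-0.86)² + (1.19)² + (-0.66)² = 7.8573.
Posterior: Inv-Gamma(7.8 + 7/2, 1.2 + 7.8573/2) = Inv-Gamma(11.30, 5.12865).
Posterior α = 11.30.

11.30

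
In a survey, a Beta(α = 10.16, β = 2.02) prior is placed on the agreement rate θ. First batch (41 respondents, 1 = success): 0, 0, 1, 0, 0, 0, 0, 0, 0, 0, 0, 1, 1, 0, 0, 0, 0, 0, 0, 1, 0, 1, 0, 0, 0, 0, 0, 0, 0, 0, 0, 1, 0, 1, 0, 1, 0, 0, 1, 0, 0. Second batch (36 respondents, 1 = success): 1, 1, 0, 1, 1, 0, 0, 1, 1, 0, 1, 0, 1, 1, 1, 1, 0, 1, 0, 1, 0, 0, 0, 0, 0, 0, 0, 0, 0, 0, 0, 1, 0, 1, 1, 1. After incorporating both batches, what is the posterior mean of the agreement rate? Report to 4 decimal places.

0.4055

The Beta prior is conjugate to a Binomial/Bernoulli likelihood; the update adds successes to α and failures to β.
After batch 1: Beta(10.16+9, 2.02+32) = Beta(19.16, 34.02).
After batch 2: Beta(19.16+17, 34.02+19) = Beta(36.16, 53.02).
Posterior mean = α/(α+β) = 36.16/89.18 = 0.4055.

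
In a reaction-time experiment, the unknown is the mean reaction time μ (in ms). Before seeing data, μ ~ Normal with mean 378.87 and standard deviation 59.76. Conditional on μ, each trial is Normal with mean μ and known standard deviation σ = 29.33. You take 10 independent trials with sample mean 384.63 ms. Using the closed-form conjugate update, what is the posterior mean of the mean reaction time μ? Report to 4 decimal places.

For Normal data with known variance σ², a Normal(μ₀, σ₀²) prior on μ is conjugate. Posterior precision = 1/σ₀² + n/σ²; posterior mean is the precision-weighted average of μ₀ and x̄.
n·x̄ = 10·384.63 = 3846.3.
σ₀² = 59.76² = 3571.2576, σ² = 29.33² = 860.2489; σ² + n·σ₀² = 860.2489 + 10·3571.2576 = 36572.8249.
Posterior mean = (μ₀/σ₀² + n·x̄/σ²)/(1/σ₀² + n/σ²) = (σ²·μ₀ + σ₀²·n·x̄)/(σ² + n·σ₀²) = (860.2489·378.87 + 3571.2576·3846.3)/36572.8249 = 14062050.607623/36572.8249 = 384.4945.

384.4945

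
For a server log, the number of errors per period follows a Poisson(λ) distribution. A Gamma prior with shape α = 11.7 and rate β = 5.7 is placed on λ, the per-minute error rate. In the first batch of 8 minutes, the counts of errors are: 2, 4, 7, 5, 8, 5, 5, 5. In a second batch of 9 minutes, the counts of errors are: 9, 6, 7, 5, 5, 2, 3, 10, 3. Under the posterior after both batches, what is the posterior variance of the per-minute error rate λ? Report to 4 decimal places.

0.1993

With a Gamma(shape α, rate β) prior, the Poisson likelihood is conjugate: the posterior is Gamma(α + ΣXᵢ, β + n).
Batch 1: sum of counts S = 41 over n = 8 minutes.
After batch 1: Gamma(α+S, β+n) = Gamma(11.7+41, 5.7+8) = Gamma(52.7, 13.7).
Batch 2: sum of counts S = 50 over n = 9 minutes.
After batch 2: Gamma(α+S, β+n) = Gamma(52.7+50, 13.7+9) = Gamma(102.7, 22.7).
Var = α/β² = 102.7/22.7² = 0.1993.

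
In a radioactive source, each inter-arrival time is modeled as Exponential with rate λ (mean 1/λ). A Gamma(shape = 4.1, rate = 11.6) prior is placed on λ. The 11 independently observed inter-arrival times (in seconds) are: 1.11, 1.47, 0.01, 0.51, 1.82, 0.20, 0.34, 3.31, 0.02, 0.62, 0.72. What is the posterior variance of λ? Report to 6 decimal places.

0.031978

With a Gamma(shape α, rate β) prior on the exponential rate λ, the posterior after n observations with total T = Σxᵢ is Gamma(α+n, β+T).
Sum of observations T = 10.13 seconds; n = 11.
Posterior: Gamma(4.1+11, 11.6+10.13) = Gamma(15.1, 21.73).
Var = α/β² = 0.031978.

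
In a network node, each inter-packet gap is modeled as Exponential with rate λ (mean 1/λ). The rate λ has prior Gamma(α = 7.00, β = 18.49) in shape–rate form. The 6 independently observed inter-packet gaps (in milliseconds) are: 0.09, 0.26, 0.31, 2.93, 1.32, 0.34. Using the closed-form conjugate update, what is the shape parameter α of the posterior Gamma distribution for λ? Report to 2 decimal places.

With a Gamma(shape α, rate β) prior on the exponential rate λ, the posterior after n observations with total T = Σxᵢ is Gamma(α+n, β+T).
Sum of observations T = 5.25 milliseconds; n = 6.
Posterior: Gamma(7.00+6, 18.49+5.25) = Gamma(13.00, 23.74).
Posterior α = 13.00.

13.00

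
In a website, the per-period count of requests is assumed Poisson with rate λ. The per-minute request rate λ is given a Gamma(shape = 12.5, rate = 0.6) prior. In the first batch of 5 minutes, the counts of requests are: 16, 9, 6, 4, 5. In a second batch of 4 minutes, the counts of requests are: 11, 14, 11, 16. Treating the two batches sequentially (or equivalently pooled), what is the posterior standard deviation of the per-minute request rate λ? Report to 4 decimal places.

With a Gamma(shape α, rate β) prior, the Poisson likelihood is conjugate: the posterior is Gamma(α + ΣXᵢ, β + n).
Batch 1: sum of counts S = 40 over n = 5 minutes.
After batch 1: Gamma(α+S, β+n) = Gamma(12.5+40, 0.6+5) = Gamma(52.5, 5.6).
Batch 2: sum of counts S = 52 over n = 4 minutes.
After batch 2: Gamma(α+S, β+n) = Gamma(52.5+52, 5.6+4) = Gamma(104.5, 9.6).
SD = √α/β = √104.5/9.6 = 1.0648.

1.0648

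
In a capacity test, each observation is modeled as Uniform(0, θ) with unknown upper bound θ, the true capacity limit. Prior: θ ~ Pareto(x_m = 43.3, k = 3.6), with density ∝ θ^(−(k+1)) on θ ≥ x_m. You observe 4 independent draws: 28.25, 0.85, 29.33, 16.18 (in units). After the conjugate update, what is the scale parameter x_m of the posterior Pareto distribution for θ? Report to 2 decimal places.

43.30

A Pareto(scale x_m, shape k) prior on the upper bound θ of Uniform(0, θ) is conjugate: posterior is Pareto(max(x_m, max xᵢ), k + n).
Sample maximum = 29.33; prior scale x_m = 43.3 → posterior scale = max = 43.30.
Posterior shape = 3.6 + 4 = 7.6.
Posterior scale x_m = 43.30.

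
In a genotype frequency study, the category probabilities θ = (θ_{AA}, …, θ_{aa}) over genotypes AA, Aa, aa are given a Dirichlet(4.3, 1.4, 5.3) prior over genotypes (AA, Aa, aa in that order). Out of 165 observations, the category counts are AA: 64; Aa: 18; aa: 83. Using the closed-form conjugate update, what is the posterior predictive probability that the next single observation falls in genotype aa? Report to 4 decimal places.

The Dirichlet prior is conjugate to the Multinomial likelihood: each posterior αⱼ = prior αⱼ + observed count nⱼ.
Posterior concentration: (68.3, 19.4, 88.3), total = 176.0.
P(next = aa | data) = α_{aa}/Σα = 0.5017.

0.5017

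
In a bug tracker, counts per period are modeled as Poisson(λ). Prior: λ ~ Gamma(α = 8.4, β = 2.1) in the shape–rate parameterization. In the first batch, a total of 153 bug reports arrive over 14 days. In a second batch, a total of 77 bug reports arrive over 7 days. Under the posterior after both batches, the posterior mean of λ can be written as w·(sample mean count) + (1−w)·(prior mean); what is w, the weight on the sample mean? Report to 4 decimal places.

0.9091

With a Gamma(shape α, rate β) prior, the Poisson likelihood is conjugate: the posterior is Gamma(α + ΣXᵢ, β + n).
Total number of days: n = 14 + 7 = 21.
Posterior mean = (α₀+S)/(β₀+n) = [n/(β₀+n)]·(S/n) + [β₀/(β₀+n)]·(α₀/β₀), so only n and β₀ enter the weight.
Weight on data w = n/(β₀+n) = 21/(2.1+21) = 21/23.1 = 0.9091.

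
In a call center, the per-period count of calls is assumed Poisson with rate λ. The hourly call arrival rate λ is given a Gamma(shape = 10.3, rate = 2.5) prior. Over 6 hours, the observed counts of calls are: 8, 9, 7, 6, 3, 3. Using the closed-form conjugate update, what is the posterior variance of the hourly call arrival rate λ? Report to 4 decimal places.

With a Gamma(shape α, rate β) prior, the Poisson likelihood is conjugate: the posterior is Gamma(α + ΣXᵢ, β + n).
Sum of counts S = 36 over n = 6 hours.
Posterior: Gamma(α+S, β+n) = Gamma(10.3+36, 2.5+6) = Gamma(46.3, 8.5).
Var = α/β² = 46.3/8.5² = 0.6408.

0.6408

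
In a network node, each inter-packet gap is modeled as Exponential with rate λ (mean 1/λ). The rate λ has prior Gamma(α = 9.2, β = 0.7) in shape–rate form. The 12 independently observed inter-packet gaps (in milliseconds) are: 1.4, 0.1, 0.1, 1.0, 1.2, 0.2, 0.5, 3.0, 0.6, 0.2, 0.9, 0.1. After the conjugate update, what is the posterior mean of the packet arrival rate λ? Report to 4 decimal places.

With a Gamma(shape α, rate β) prior on the exponential rate λ, the posterior after n observations with total T = Σxᵢ is Gamma(α+n, β+T).
Sum of observations T = 9.3 milliseconds; n = 12.
Posterior: Gamma(9.2+12, 0.7+9.3) = Gamma(21.2, 10.0).
Posterior mean of λ = α/β = 21.2/10.0 = 2.1200.

2.1200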